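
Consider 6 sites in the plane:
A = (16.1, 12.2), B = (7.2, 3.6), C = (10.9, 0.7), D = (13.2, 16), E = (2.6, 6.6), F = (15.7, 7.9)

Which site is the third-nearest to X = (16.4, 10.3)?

D

Squared Euclidean distances:
|XA|² = 0.09 + 3.61 = 3.7
|XB|² = 84.64 + 44.89 = 129.53
|XC|² = 30.25 + 92.16 = 122.41
|XD|² = 10.24 + 32.49 = 42.73
|XE|² = 190.44 + 13.69 = 204.13
|XF|² = 0.49 + 5.76 = 6.25
Sorted ascending: A, F, D, C, … — the third-nearest is D.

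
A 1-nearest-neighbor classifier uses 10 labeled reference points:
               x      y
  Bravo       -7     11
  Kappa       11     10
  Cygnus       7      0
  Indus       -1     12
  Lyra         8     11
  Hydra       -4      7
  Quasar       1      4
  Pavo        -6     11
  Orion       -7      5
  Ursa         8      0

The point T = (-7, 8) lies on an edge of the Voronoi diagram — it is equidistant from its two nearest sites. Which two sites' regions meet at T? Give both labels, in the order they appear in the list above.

Squared distances from T to each site:
d²(T, Bravo) = 0 + 9 = 9
d²(T, Kappa) = 324 + 4 = 328
d²(T, Cygnus) = 196 + 64 = 260
d²(T, Indus) = 36 + 16 = 52
d²(T, Lyra) = 225 + 9 = 234
d²(T, Hydra) = 9 + 1 = 10
d²(T, Quasar) = 64 + 16 = 80
d²(T, Pavo) = 1 + 9 = 10
d²(T, Orion) = 0 + 9 = 9
d²(T, Ursa) = 225 + 64 = 289
T is equidistant from Bravo and Orion (both at squared distance 9), and every other site is strictly farther — so T lies on the Bravo–Orion Voronoi edge.

Bravo and Orion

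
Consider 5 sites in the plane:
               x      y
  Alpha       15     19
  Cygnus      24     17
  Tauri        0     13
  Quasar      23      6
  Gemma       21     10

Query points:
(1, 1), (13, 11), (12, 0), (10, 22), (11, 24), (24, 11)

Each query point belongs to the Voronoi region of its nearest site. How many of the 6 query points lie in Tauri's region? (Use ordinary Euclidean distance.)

1

(1, 1) — d² to each: Alpha:520, Cygnus:785, Tauri:145, Quasar:509, Gemma:481 → nearest is Tauri
(13, 11) — d² to each: Alpha:68, Cygnus:157, Tauri:173, Quasar:125, Gemma:65 → nearest is Gemma
(12, 0) — d² to each: Alpha:370, Cygnus:433, Tauri:313, Quasar:157, Gemma:181 → nearest is Quasar
(10, 22) — d² to each: Alpha:34, Cygnus:221, Tauri:181, Quasar:425, Gemma:265 → nearest is Alpha
(11, 24) — d² to each: Alpha:41, Cygnus:218, Tauri:242, Quasar:468, Gemma:296 → nearest is Alpha
(24, 11) — d² to each: Alpha:145, Cygnus:36, Tauri:580, Quasar:26, Gemma:10 → nearest is Gemma
1 of the 6 points has Tauri as nearest.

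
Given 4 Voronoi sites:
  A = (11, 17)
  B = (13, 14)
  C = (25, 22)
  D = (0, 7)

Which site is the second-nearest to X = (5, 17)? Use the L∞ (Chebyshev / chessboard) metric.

B

d(X,A) = max(6, 0) = 6
d(X,B) = max(8, 3) = 8
d(X,C) = max(20, 5) = 20
d(X,D) = max(5, 10) = 10
Sorted ascending: A, B, D, … — the second-nearest is B.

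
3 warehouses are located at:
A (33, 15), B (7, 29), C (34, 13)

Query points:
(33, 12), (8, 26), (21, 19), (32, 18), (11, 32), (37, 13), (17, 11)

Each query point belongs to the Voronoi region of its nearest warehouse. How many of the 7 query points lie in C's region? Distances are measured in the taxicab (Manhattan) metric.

(33, 12) — d to each: A:3, B:43, C:2 → nearest is C
(8, 26) — d to each: A:36, B:4, C:39 → nearest is B
(21, 19) — d to each: A:16, B:24, C:19 → nearest is A
(32, 18) — d to each: A:4, B:36, C:7 → nearest is A
(11, 32) — d to each: A:39, B:7, C:42 → nearest is B
(37, 13) — d to each: A:6, B:46, C:3 → nearest is C
(17, 11) — d to each: A:20, B:28, C:19 → nearest is C
3 of the 7 points have C as nearest.

3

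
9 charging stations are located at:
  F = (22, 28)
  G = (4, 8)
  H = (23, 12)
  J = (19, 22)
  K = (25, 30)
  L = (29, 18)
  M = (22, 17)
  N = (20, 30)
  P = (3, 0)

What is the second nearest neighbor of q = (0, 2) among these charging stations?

Squared Euclidean distances:
|qF|² = (0−22)² + (2−28)² = 484 + 676 = 1160
|qG|² = (0−4)² + (2−8)² = 16 + 36 = 52
|qH|² = (0−23)² + (2−12)² = 529 + 100 = 629
|qJ|² = (0−19)² + (2−22)² = 361 + 400 = 761
|qK|² = (0−25)² + (2−30)² = 625 + 784 = 1409
|qL|² = (0−29)² + (2−18)² = 841 + 256 = 1097
|qM|² = (0−22)² + (2−17)² = 484 + 225 = 709
|qN|² = (0−20)² + (2−30)² = 400 + 784 = 1184
|qP|² = (0−3)² + (2−0)² = 9 + 4 = 13
Sorted ascending: P, G, H, … — the second-nearest is G.

G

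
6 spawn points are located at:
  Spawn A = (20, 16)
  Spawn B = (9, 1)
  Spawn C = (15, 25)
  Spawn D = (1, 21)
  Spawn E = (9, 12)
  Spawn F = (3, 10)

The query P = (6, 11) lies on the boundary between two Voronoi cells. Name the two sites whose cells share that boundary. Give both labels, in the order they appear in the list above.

Squared distances from P to each site:
d²(P, Spawn A) = (6−20)² + (11−16)² = 196 + 25 = 221
d²(P, Spawn B) = (6−9)² + (11−1)² = 9 + 100 = 109
d²(P, Spawn C) = (6−15)² + (11−25)² = 81 + 196 = 277
d²(P, Spawn D) = (6−1)² + (11−21)² = 25 + 100 = 125
d²(P, Spawn E) = (6−9)² + (11−12)² = 9 + 1 = 10
d²(P, Spawn F) = (6−3)² + (11−10)² = 9 + 1 = 10
P is equidistant from Spawn E and Spawn F (both at squared distance 10), and every other site is strictly farther — so P lies on the Spawn E–Spawn F Voronoi edge.

Spawn E and Spawn F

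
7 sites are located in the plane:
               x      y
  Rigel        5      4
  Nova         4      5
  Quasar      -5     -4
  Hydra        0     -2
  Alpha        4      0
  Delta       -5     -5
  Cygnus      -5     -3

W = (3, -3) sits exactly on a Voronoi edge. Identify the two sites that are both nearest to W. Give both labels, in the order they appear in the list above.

Squared distances from W to each site:
d²(W, Rigel) = (3−5)² + (-3−4)² = 4 + 49 = 53
d²(W, Nova) = (3−4)² + (-3−5)² = 1 + 64 = 65
d²(W, Quasar) = (3−(-5))² + (-3−(-4))² = 64 + 1 = 65
d²(W, Hydra) = (3−0)² + (-3−(-2))² = 9 + 1 = 10
d²(W, Alpha) = (3−4)² + (-3−0)² = 1 + 9 = 10
d²(W, Delta) = (3−(-5))² + (-3−(-5))² = 64 + 4 = 68
d²(W, Cygnus) = (3−(-5))² + (-3−(-3))² = 64 + 0 = 64
W is equidistant from Hydra and Alpha (both at squared distance 10), and every other site is strictly farther — so W lies on the Hydra–Alpha Voronoi edge.

Hydra and Alpha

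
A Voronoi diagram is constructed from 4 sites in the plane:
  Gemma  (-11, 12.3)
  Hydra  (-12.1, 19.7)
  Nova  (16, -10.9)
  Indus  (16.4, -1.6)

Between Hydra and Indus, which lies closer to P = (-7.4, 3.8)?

Compare squared distances:
d²(P, Hydra) = (-7.4−(-12.1))² + (3.8−19.7)² = 22.09 + 252.81 = 274.9
d²(P, Indus) = (-7.4−16.4)² + (3.8−(-1.6))² = 566.44 + 29.16 = 595.6
274.9 < 595.6, so Hydra is closer.

Hydra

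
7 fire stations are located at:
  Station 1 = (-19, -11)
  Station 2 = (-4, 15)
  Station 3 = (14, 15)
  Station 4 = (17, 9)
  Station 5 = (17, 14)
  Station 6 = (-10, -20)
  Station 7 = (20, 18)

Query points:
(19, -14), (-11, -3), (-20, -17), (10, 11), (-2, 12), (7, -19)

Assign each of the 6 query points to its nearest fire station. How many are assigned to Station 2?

1

(19, -14) — d² to each: Station 1:1453, Station 2:1370, Station 3:866, Station 4:533, Station 5:788, Station 6:877, Station 7:1025 → nearest is Station 4
(-11, -3) — d² to each: Station 1:128, Station 2:373, Station 3:949, Station 4:928, Station 5:1073, Station 6:290, Station 7:1402 → nearest is Station 1
(-20, -17) — d² to each: Station 1:37, Station 2:1280, Station 3:2180, Station 4:2045, Station 5:2330, Station 6:109, Station 7:2825 → nearest is Station 1
(10, 11) — d² to each: Station 1:1325, Station 2:212, Station 3:32, Station 4:53, Station 5:58, Station 6:1361, Station 7:149 → nearest is Station 3
(-2, 12) — d² to each: Station 1:818, Station 2:13, Station 3:265, Station 4:370, Station 5:365, Station 6:1088, Station 7:520 → nearest is Station 2
(7, -19) — d² to each: Station 1:740, Station 2:1277, Station 3:1205, Station 4:884, Station 5:1189, Station 6:290, Station 7:1538 → nearest is Station 6
1 of the 6 points has Station 2 as nearest.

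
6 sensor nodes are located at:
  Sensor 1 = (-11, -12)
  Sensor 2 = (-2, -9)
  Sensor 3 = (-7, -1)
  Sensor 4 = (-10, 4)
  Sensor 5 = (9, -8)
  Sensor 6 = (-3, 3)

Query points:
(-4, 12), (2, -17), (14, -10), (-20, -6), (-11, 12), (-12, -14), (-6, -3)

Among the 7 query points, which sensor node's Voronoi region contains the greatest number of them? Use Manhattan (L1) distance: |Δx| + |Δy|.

Sensor 1

(-4, 12) — d to each: Sensor 1:31, Sensor 2:23, Sensor 3:16, Sensor 4:14, Sensor 5:33, Sensor 6:10 → nearest is Sensor 6
(2, -17) — d to each: Sensor 1:18, Sensor 2:12, Sensor 3:25, Sensor 4:33, Sensor 5:16, Sensor 6:25 → nearest is Sensor 2
(14, -10) — d to each: Sensor 1:27, Sensor 2:17, Sensor 3:30, Sensor 4:38, Sensor 5:7, Sensor 6:30 → nearest is Sensor 5
(-20, -6) — d to each: Sensor 1:15, Sensor 2:21, Sensor 3:18, Sensor 4:20, Sensor 5:31, Sensor 6:26 → nearest is Sensor 1
(-11, 12) — d to each: Sensor 1:24, Sensor 2:30, Sensor 3:17, Sensor 4:9, Sensor 5:40, Sensor 6:17 → nearest is Sensor 4
(-12, -14) — d to each: Sensor 1:3, Sensor 2:15, Sensor 3:18, Sensor 4:20, Sensor 5:27, Sensor 6:26 → nearest is Sensor 1
(-6, -3) — d to each: Sensor 1:14, Sensor 2:10, Sensor 3:3, Sensor 4:11, Sensor 5:20, Sensor 6:9 → nearest is Sensor 3
Tally — Sensor 1:2, Sensor 2:1, Sensor 3:1, Sensor 4:1, Sensor 5:1, Sensor 6:1. Sensor 1 captures the most (2).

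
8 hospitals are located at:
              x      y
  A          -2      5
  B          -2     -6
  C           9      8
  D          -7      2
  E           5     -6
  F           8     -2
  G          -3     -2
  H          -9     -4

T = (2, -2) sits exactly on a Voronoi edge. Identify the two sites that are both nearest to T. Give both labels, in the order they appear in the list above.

Squared distances from T to each site:
|TA|² = 16 + 49 = 65
|TB|² = 16 + 16 = 32
|TC|² = 49 + 100 = 149
|TD|² = 81 + 16 = 97
|TE|² = 9 + 16 = 25
|TF|² = 36 + 0 = 36
|TG|² = 25 + 0 = 25
|TH|² = 121 + 4 = 125
T is equidistant from E and G (both at squared distance 25), and every other site is strictly farther — so T lies on the E–G Voronoi edge.

E and G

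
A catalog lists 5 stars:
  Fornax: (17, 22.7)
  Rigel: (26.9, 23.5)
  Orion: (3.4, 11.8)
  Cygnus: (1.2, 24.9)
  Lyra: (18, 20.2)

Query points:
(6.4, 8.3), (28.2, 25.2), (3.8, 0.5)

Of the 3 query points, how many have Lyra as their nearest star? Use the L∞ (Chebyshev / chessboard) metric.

(6.4, 8.3) — d to each: Fornax:14.4, Rigel:20.5, Orion:3.5, Cygnus:16.6, Lyra:11.9 → nearest is Orion
(28.2, 25.2) — d to each: Fornax:11.2, Rigel:1.7, Orion:24.8, Cygnus:27, Lyra:10.2 → nearest is Rigel
(3.8, 0.5) — d to each: Fornax:22.2, Rigel:23.1, Orion:11.3, Cygnus:24.4, Lyra:19.7 → nearest is Orion
0 of the 3 points have Lyra as nearest.

0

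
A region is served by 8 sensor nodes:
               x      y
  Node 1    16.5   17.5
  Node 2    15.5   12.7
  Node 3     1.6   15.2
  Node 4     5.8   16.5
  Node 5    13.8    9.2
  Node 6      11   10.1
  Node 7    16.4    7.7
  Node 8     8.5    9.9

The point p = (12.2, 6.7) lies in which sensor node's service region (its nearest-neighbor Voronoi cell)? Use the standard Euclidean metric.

Compare squared distances (the ordering matches that of the actual distances):
d²(p, Node 1) = 18.49 + 116.64 = 135.13
d²(p, Node 2) = 10.89 + 36 = 46.89
d²(p, Node 3) = 112.36 + 72.25 = 184.61
d²(p, Node 4) = 40.96 + 96.04 = 137
d²(p, Node 5) = 2.56 + 6.25 = 8.81
d²(p, Node 6) = 1.44 + 11.56 = 13
d²(p, Node 7) = 17.64 + 1 = 18.64
d²(p, Node 8) = 13.69 + 10.24 = 23.93
Minimum is at Node 5.

Node 5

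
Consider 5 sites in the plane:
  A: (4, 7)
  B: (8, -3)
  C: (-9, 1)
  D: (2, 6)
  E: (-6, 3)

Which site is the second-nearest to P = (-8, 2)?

E

Since √ is increasing, it suffices to compare squared distances:
|PA|² = (-8−4)² + (2−7)² = 144 + 25 = 169
|PB|² = (-8−8)² + (2−(-3))² = 256 + 25 = 281
|PC|² = (-8−(-9))² + (2−1)² = 1 + 1 = 2
|PD|² = (-8−2)² + (2−6)² = 100 + 16 = 116
|PE|² = (-8−(-6))² + (2−3)² = 4 + 1 = 5
Sorted ascending: C, E, D, … — the second-nearest is E.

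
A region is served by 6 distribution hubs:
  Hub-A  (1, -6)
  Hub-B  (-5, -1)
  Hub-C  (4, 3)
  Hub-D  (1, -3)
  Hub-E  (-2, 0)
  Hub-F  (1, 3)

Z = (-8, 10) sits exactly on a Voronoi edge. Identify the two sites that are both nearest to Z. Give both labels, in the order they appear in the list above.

Hub-B and Hub-F

Squared distances from Z to each site:
d²(Z, Hub-A) = 81 + 256 = 337
d²(Z, Hub-B) = 9 + 121 = 130
d²(Z, Hub-C) = 144 + 49 = 193
d²(Z, Hub-D) = 81 + 169 = 250
d²(Z, Hub-E) = 36 + 100 = 136
d²(Z, Hub-F) = 81 + 49 = 130
Z is equidistant from Hub-B and Hub-F (both at squared distance 130), and every other site is strictly farther — so Z lies on the Hub-B–Hub-F Voronoi edge.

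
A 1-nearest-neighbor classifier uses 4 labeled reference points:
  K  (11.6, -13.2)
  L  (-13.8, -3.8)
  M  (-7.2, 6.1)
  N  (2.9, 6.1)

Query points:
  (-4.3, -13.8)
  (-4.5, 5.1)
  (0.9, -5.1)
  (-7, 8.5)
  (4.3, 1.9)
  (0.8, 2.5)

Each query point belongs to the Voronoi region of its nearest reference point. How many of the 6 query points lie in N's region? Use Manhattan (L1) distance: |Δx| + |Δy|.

(-4.3, -13.8) — d to each: K:16.5, L:19.5, M:22.8, N:27.1 → nearest is K
(-4.5, 5.1) — d to each: K:34.4, L:18.2, M:3.7, N:8.4 → nearest is M
(0.9, -5.1) — d to each: K:18.8, L:16, M:19.3, N:13.2 → nearest is N
(-7, 8.5) — d to each: K:40.3, L:19.1, M:2.6, N:12.3 → nearest is M
(4.3, 1.9) — d to each: K:22.4, L:23.8, M:15.7, N:5.6 → nearest is N
(0.8, 2.5) — d to each: K:26.5, L:20.9, M:11.6, N:5.7 → nearest is N
3 of the 6 points have N as nearest.

3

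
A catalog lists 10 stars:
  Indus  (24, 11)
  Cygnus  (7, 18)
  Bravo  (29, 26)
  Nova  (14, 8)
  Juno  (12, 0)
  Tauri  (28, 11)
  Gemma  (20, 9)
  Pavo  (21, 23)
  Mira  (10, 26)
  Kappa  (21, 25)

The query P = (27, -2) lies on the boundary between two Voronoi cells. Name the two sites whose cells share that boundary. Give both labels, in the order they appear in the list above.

Tauri and Gemma

Squared distances from P to each site:
d²(P, Indus) = 9 + 169 = 178
d²(P, Cygnus) = 400 + 400 = 800
d²(P, Bravo) = 4 + 784 = 788
d²(P, Nova) = 169 + 100 = 269
d²(P, Juno) = 225 + 4 = 229
d²(P, Tauri) = 1 + 169 = 170
d²(P, Gemma) = 49 + 121 = 170
d²(P, Pavo) = 36 + 625 = 661
d²(P, Mira) = 289 + 784 = 1073
d²(P, Kappa) = 36 + 729 = 765
P is equidistant from Tauri and Gemma (both at squared distance 170), and every other site is strictly farther — so P lies on the Tauri–Gemma Voronoi edge.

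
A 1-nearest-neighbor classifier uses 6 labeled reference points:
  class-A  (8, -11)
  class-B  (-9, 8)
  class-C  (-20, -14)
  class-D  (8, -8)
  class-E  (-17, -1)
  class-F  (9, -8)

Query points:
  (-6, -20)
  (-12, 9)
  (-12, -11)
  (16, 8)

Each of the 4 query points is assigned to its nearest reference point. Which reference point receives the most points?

class-C

(-6, -20) — d² to each: class-A:277, class-B:793, class-C:232, class-D:340, class-E:482, class-F:369 → nearest is class-C
(-12, 9) — d² to each: class-A:800, class-B:10, class-C:593, class-D:689, class-E:125, class-F:730 → nearest is class-B
(-12, -11) — d² to each: class-A:400, class-B:370, class-C:73, class-D:409, class-E:125, class-F:450 → nearest is class-C
(16, 8) — d² to each: class-A:425, class-B:625, class-C:1780, class-D:320, class-E:1170, class-F:305 → nearest is class-F
Tally — class-B:1, class-C:2, class-F:1. class-C captures the most (2).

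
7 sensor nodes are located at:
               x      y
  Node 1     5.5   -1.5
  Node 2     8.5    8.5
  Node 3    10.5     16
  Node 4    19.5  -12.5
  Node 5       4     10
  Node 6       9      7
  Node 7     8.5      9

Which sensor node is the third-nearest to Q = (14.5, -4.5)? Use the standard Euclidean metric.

Node 6

Since √ is increasing, it suffices to compare squared distances:
d²(Q, Node 1) = (14.5−5.5)² + (-4.5−(-1.5))² = 81 + 9 = 90
d²(Q, Node 2) = (14.5−8.5)² + (-4.5−8.5)² = 36 + 169 = 205
d²(Q, Node 3) = (14.5−10.5)² + (-4.5−16)² = 16 + 420.25 = 436.25
d²(Q, Node 4) = (14.5−19.5)² + (-4.5−(-12.5))² = 25 + 64 = 89
d²(Q, Node 5) = (14.5−4)² + (-4.5−10)² = 110.25 + 210.25 = 320.5
d²(Q, Node 6) = (14.5−9)² + (-4.5−7)² = 30.25 + 132.25 = 162.5
d²(Q, Node 7) = (14.5−8.5)² + (-4.5−9)² = 36 + 182.25 = 218.25
Sorted ascending: Node 4, Node 1, Node 6, Node 2, … — the third-nearest is Node 6.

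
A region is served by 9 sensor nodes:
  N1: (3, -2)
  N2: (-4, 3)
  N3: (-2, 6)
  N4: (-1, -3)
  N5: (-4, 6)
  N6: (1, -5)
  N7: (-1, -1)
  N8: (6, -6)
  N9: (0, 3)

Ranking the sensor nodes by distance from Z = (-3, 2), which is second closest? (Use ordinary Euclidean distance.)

N9

Compare squared distances (the ordering matches that of the actual distances):
|ZN1|² = 36 + 16 = 52
|ZN2|² = 1 + 1 = 2
|ZN3|² = 1 + 16 = 17
|ZN4|² = 4 + 25 = 29
|ZN5|² = 1 + 16 = 17
|ZN6|² = 16 + 49 = 65
|ZN7|² = 4 + 9 = 13
|ZN8|² = 81 + 64 = 145
|ZN9|² = 9 + 1 = 10
Sorted ascending: N2, N9, N7, … — the second-nearest is N9.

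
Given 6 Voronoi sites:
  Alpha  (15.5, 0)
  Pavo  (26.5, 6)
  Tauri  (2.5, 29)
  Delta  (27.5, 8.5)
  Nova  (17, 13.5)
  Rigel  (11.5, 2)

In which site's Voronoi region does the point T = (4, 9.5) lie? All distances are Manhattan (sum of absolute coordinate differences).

d(T, Alpha) = |4−15.5| + |9.5−0| = 11.5 + 9.5 = 21
d(T, Pavo) = |4−26.5| + |9.5−6| = 22.5 + 3.5 = 26
d(T, Tauri) = |4−2.5| + |9.5−29| = 1.5 + 19.5 = 21
d(T, Delta) = |4−27.5| + |9.5−8.5| = 23.5 + 1 = 24.5
d(T, Nova) = |4−17| + |9.5−13.5| = 13 + 4 = 17
d(T, Rigel) = |4−11.5| + |9.5−2| = 7.5 + 7.5 = 15
Minimum is at Rigel.

Rigel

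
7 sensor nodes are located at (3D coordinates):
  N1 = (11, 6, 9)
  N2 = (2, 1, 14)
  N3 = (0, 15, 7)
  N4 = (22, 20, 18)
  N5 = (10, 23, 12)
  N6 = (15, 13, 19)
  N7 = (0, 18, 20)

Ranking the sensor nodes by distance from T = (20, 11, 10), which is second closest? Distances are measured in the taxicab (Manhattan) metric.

d(T,N1) = |20−11| + |11−6| + |10−9| = 9 + 5 + 1 = 15
d(T,N2) = |20−2| + |11−1| + |10−14| = 18 + 10 + 4 = 32
d(T,N3) = |20−0| + |11−15| + |10−7| = 20 + 4 + 3 = 27
d(T,N4) = |20−22| + |11−20| + |10−18| = 2 + 9 + 8 = 19
d(T,N5) = |20−10| + |11−23| + |10−12| = 10 + 12 + 2 = 24
d(T,N6) = |20−15| + |11−13| + |10−19| = 5 + 2 + 9 = 16
d(T,N7) = |20−0| + |11−18| + |10−20| = 20 + 7 + 10 = 37
Sorted ascending: N1, N6, N4, … — the second-nearest is N6.

N6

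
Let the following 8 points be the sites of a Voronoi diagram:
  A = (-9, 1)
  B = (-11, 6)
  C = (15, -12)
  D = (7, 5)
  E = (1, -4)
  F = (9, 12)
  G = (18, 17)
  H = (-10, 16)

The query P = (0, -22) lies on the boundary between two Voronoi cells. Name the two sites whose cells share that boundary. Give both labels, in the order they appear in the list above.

C and E

Squared distances from P to each site:
|PA|² = 81 + 529 = 610
|PB|² = 121 + 784 = 905
|PC|² = 225 + 100 = 325
|PD|² = 49 + 729 = 778
|PE|² = 1 + 324 = 325
|PF|² = 81 + 1156 = 1237
|PG|² = 324 + 1521 = 1845
|PH|² = 100 + 1444 = 1544
P is equidistant from C and E (both at squared distance 325), and every other site is strictly farther — so P lies on the C–E Voronoi edge.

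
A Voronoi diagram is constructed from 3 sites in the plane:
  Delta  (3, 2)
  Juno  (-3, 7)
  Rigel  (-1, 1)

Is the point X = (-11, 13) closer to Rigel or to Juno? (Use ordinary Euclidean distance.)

Compare squared distances:
d²(X, Rigel) = (-11−(-1))² + (13−1)² = 100 + 144 = 244
d²(X, Juno) = (-11−(-3))² + (13−7)² = 64 + 36 = 100
244 > 100, so Juno is closer.

Juno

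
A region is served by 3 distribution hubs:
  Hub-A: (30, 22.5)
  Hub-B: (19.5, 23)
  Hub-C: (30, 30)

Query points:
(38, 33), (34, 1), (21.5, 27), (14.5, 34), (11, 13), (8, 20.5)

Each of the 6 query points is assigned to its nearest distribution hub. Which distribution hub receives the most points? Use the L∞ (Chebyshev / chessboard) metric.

Hub-B

(38, 33) — d to each: Hub-A:10.5, Hub-B:18.5, Hub-C:8 → nearest is Hub-C
(34, 1) — d to each: Hub-A:21.5, Hub-B:22, Hub-C:29 → nearest is Hub-A
(21.5, 27) — d to each: Hub-A:8.5, Hub-B:4, Hub-C:8.5 → nearest is Hub-B
(14.5, 34) — d to each: Hub-A:15.5, Hub-B:11, Hub-C:15.5 → nearest is Hub-B
(11, 13) — d to each: Hub-A:19, Hub-B:10, Hub-C:19 → nearest is Hub-B
(8, 20.5) — d to each: Hub-A:22, Hub-B:11.5, Hub-C:22 → nearest is Hub-B
Tally — Hub-A:1, Hub-B:4, Hub-C:1. Hub-B captures the most (4).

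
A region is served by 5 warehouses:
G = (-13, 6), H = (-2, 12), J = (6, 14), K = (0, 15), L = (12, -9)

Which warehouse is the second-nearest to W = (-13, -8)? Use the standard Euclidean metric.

H

Since √ is increasing, it suffices to compare squared distances:
|WG|² = 0 + 196 = 196
|WH|² = 121 + 400 = 521
|WJ|² = 361 + 484 = 845
|WK|² = 169 + 529 = 698
|WL|² = 625 + 1 = 626
Sorted ascending: G, H, L, … — the second-nearest is H.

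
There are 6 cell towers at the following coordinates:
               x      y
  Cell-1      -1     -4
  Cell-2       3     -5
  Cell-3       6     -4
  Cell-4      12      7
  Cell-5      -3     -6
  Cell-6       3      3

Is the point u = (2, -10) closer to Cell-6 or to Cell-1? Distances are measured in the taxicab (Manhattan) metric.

Cell-1

d(u, Cell-6) = |2−3| + |-10−3| = 1 + 13 = 14
d(u, Cell-1) = |2−(-1)| + |-10−(-4)| = 3 + 6 = 9
14 > 9, so Cell-1 is closer.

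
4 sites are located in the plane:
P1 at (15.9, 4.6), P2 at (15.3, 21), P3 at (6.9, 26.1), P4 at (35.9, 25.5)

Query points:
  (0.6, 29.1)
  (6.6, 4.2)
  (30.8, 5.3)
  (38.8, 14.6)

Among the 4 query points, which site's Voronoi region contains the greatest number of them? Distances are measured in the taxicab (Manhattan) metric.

(0.6, 29.1) — d to each: P1:39.8, P2:22.8, P3:9.3, P4:38.9 → nearest is P3
(6.6, 4.2) — d to each: P1:9.7, P2:25.5, P3:22.2, P4:50.6 → nearest is P1
(30.8, 5.3) — d to each: P1:15.6, P2:31.2, P3:44.7, P4:25.3 → nearest is P1
(38.8, 14.6) — d to each: P1:32.9, P2:29.9, P3:43.4, P4:13.8 → nearest is P4
Tally — P1:2, P3:1, P4:1. P1 captures the most (2).

P1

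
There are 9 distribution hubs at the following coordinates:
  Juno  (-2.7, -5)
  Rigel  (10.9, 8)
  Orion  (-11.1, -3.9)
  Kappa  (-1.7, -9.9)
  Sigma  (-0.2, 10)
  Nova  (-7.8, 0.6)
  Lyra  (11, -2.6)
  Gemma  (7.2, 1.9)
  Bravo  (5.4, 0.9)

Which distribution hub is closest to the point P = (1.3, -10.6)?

Kappa

Since √ is increasing, it suffices to compare squared distances:
d²(P, Juno) = (1.3−(-2.7))² + (-10.6−(-5))² = 16 + 31.36 = 47.36
d²(P, Rigel) = (1.3−10.9)² + (-10.6−8)² = 92.16 + 345.96 = 438.12
d²(P, Orion) = (1.3−(-11.1))² + (-10.6−(-3.9))² = 153.76 + 44.89 = 198.65
d²(P, Kappa) = (1.3−(-1.7))² + (-10.6−(-9.9))² = 9 + 0.49 = 9.49
d²(P, Sigma) = (1.3−(-0.2))² + (-10.6−10)² = 2.25 + 424.36 = 426.61
d²(P, Nova) = (1.3−(-7.8))² + (-10.6−0.6)² = 82.81 + 125.44 = 208.25
d²(P, Lyra) = (1.3−11)² + (-10.6−(-2.6))² = 94.09 + 64 = 158.09
d²(P, Gemma) = (1.3−7.2)² + (-10.6−1.9)² = 34.81 + 156.25 = 191.06
d²(P, Bravo) = (1.3−5.4)² + (-10.6−0.9)² = 16.81 + 132.25 = 149.06
Kappa is nearest.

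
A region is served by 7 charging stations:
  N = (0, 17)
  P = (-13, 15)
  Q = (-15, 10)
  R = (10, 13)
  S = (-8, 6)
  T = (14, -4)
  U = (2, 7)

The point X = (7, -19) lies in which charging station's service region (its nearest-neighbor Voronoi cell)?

T

Since √ is increasing, it suffices to compare squared distances:
|XN|² = (7−0)² + (-19−17)² = 49 + 1296 = 1345
|XP|² = (7−(-13))² + (-19−15)² = 400 + 1156 = 1556
|XQ|² = (7−(-15))² + (-19−10)² = 484 + 841 = 1325
|XR|² = (7−10)² + (-19−13)² = 9 + 1024 = 1033
|XS|² = (7−(-8))² + (-19−6)² = 225 + 625 = 850
|XT|² = (7−14)² + (-19−(-4))² = 49 + 225 = 274
|XU|² = (7−2)² + (-19−7)² = 25 + 676 = 701
T is nearest.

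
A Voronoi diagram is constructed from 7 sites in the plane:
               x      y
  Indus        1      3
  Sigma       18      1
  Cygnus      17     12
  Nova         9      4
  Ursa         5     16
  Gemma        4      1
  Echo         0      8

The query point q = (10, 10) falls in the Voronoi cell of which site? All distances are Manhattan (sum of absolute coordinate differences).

Nova

d(q, Indus) = |10−1| + |10−3| = 9 + 7 = 16
d(q, Sigma) = |10−18| + |10−1| = 8 + 9 = 17
d(q, Cygnus) = |10−17| + |10−12| = 7 + 2 = 9
d(q, Nova) = |10−9| + |10−4| = 1 + 6 = 7
d(q, Ursa) = |10−5| + |10−16| = 5 + 6 = 11
d(q, Gemma) = |10−4| + |10−1| = 6 + 9 = 15
d(q, Echo) = |10−0| + |10−8| = 10 + 2 = 12
Minimum is at Nova.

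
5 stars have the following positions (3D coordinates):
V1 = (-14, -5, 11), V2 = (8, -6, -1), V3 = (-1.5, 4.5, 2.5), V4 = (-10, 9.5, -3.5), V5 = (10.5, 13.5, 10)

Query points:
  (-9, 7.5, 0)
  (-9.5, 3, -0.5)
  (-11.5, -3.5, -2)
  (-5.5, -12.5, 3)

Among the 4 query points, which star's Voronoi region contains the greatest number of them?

(-9, 7.5, 0) — d² to each: V1:302.25, V2:472.25, V3:71.5, V4:17.25, V5:516.25 → nearest is V4
(-9.5, 3, -0.5) — d² to each: V1:216.5, V2:387.5, V3:75.25, V4:51.5, V5:620.5 → nearest is V4
(-11.5, -3.5, -2) — d² to each: V1:177.5, V2:387.5, V3:184.25, V4:173.5, V5:917 → nearest is V4
(-5.5, -12.5, 3) — d² to each: V1:192.5, V2:240.5, V3:305.25, V4:546.5, V5:981 → nearest is V1
Tally — V1:1, V4:3. V4 captures the most (3).

V4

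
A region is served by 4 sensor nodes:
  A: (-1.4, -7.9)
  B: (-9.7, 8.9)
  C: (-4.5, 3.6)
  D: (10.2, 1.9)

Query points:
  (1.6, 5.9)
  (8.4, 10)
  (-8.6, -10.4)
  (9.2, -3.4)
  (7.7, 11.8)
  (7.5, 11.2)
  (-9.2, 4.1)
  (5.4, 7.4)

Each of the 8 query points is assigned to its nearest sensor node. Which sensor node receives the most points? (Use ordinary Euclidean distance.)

D

(1.6, 5.9) — d² to each: A:199.44, B:136.69, C:42.5, D:89.96 → nearest is C
(8.4, 10) — d² to each: A:416.45, B:328.82, C:207.37, D:68.85 → nearest is D
(-8.6, -10.4) — d² to each: A:58.09, B:373.7, C:212.81, D:504.73 → nearest is A
(9.2, -3.4) — d² to each: A:132.61, B:508.5, C:236.69, D:29.09 → nearest is D
(7.7, 11.8) — d² to each: A:470.9, B:311.17, C:216.08, D:104.26 → nearest is D
(7.5, 11.2) — d² to each: A:444.02, B:301.13, C:201.76, D:93.78 → nearest is D
(-9.2, 4.1) — d² to each: A:204.84, B:23.29, C:22.34, D:381.2 → nearest is C
(5.4, 7.4) — d² to each: A:280.33, B:230.26, C:112.45, D:53.29 → nearest is D
Tally — A:1, C:2, D:5. D captures the most (5).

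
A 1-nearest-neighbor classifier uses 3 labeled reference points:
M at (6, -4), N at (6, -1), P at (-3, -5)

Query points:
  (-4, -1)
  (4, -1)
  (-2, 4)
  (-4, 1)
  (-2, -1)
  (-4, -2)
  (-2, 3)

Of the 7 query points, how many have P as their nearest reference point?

6

(-4, -1) — d² to each: M:109, N:100, P:17 → nearest is P
(4, -1) — d² to each: M:13, N:4, P:65 → nearest is N
(-2, 4) — d² to each: M:128, N:89, P:82 → nearest is P
(-4, 1) — d² to each: M:125, N:104, P:37 → nearest is P
(-2, -1) — d² to each: M:73, N:64, P:17 → nearest is P
(-4, -2) — d² to each: M:104, N:101, P:10 → nearest is P
(-2, 3) — d² to each: M:113, N:80, P:65 → nearest is P
6 of the 7 points have P as nearest.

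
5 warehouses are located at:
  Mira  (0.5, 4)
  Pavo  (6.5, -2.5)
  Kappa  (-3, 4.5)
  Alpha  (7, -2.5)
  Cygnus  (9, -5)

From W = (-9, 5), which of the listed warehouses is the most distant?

Cygnus

Since √ is increasing, it suffices to compare squared distances:
d²(W, Mira) = (-9−0.5)² + (5−4)² = 90.25 + 1 = 91.25
d²(W, Pavo) = (-9−6.5)² + (5−(-2.5))² = 240.25 + 56.25 = 296.5
d²(W, Kappa) = (-9−(-3))² + (5−4.5)² = 36 + 0.25 = 36.25
d²(W, Alpha) = (-9−7)² + (5−(-2.5))² = 256 + 56.25 = 312.25
d²(W, Cygnus) = (-9−9)² + (5−(-5))² = 324 + 100 = 424
The largest is to Cygnus.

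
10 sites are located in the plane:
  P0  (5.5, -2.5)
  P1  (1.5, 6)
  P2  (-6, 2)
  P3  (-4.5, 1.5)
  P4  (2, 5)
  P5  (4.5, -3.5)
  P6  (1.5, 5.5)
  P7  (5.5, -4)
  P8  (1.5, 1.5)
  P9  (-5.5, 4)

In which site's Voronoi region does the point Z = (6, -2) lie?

P0

Squared Euclidean distances:
|ZP0|² = 0.25 + 0.25 = 0.5
|ZP1|² = 20.25 + 64 = 84.25
|ZP2|² = 144 + 16 = 160
|ZP3|² = 110.25 + 12.25 = 122.5
|ZP4|² = 16 + 49 = 65
|ZP5|² = 2.25 + 2.25 = 4.5
|ZP6|² = 20.25 + 56.25 = 76.5
|ZP7|² = 0.25 + 4 = 4.25
|ZP8|² = 20.25 + 12.25 = 32.5
|ZP9|² = 132.25 + 36 = 168.25
P0 is nearest.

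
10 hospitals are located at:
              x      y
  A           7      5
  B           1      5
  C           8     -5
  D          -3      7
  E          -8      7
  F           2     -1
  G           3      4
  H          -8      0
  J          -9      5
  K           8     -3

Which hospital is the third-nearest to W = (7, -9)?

Squared Euclidean distances:
|WA|² = (7−7)² + (-9−5)² = 0 + 196 = 196
|WB|² = (7−1)² + (-9−5)² = 36 + 196 = 232
|WC|² = (7−8)² + (-9−(-5))² = 1 + 16 = 17
|WD|² = (7−(-3))² + (-9−7)² = 100 + 256 = 356
|WE|² = (7−(-8))² + (-9−7)² = 225 + 256 = 481
|WF|² = (7−2)² + (-9−(-1))² = 25 + 64 = 89
|WG|² = (7−3)² + (-9−4)² = 16 + 169 = 185
|WH|² = (7−(-8))² + (-9−0)² = 225 + 81 = 306
|WJ|² = (7−(-9))² + (-9−5)² = 256 + 196 = 452
|WK|² = (7−8)² + (-9−(-3))² = 1 + 36 = 37
Sorted ascending: C, K, F, G, … — the third-nearest is F.

F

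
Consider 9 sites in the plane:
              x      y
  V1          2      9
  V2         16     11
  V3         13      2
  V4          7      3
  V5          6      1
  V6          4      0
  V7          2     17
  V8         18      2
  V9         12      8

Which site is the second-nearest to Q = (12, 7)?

V3

Squared Euclidean distances:
|QV1|² = (12−2)² + (7−9)² = 100 + 4 = 104
|QV2|² = (12−16)² + (7−11)² = 16 + 16 = 32
|QV3|² = (12−13)² + (7−2)² = 1 + 25 = 26
|QV4|² = (12−7)² + (7−3)² = 25 + 16 = 41
|QV5|² = (12−6)² + (7−1)² = 36 + 36 = 72
|QV6|² = (12−4)² + (7−0)² = 64 + 49 = 113
|QV7|² = (12−2)² + (7−17)² = 100 + 100 = 200
|QV8|² = (12−18)² + (7−2)² = 36 + 25 = 61
|QV9|² = (12−12)² + (7−8)² = 0 + 1 = 1
Sorted ascending: V9, V3, V2, … — the second-nearest is V3.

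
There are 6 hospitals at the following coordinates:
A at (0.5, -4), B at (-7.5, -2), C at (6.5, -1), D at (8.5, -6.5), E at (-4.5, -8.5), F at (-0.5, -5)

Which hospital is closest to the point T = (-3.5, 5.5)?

B

Squared Euclidean distances:
|TA|² = (-3.5−0.5)² + (5.5−(-4))² = 16 + 90.25 = 106.25
|TB|² = (-3.5−(-7.5))² + (5.5−(-2))² = 16 + 56.25 = 72.25
|TC|² = (-3.5−6.5)² + (5.5−(-1))² = 100 + 42.25 = 142.25
|TD|² = (-3.5−8.5)² + (5.5−(-6.5))² = 144 + 144 = 288
|TE|² = (-3.5−(-4.5))² + (5.5−(-8.5))² = 1 + 196 = 197
|TF|² = (-3.5−(-0.5))² + (5.5−(-5))² = 9 + 110.25 = 119.25
B is nearest.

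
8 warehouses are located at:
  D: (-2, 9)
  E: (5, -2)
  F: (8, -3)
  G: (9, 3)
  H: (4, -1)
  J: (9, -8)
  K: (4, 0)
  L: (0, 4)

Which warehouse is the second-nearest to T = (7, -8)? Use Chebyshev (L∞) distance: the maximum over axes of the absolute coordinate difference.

d(T,D) = max(9, 17) = 17
d(T,E) = max(2, 6) = 6
d(T,F) = max(1, 5) = 5
d(T,G) = max(2, 11) = 11
d(T,H) = max(3, 7) = 7
d(T,J) = max(2, 0) = 2
d(T,K) = max(3, 8) = 8
d(T,L) = max(7, 12) = 12
Sorted ascending: J, F, E, … — the second-nearest is F.

F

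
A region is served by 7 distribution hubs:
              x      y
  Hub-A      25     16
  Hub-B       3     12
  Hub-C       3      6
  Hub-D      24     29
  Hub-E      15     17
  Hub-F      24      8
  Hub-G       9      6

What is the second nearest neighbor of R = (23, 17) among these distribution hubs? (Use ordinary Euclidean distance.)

Squared Euclidean distances:
d²(R, Hub-A) = 4 + 1 = 5
d²(R, Hub-B) = 400 + 25 = 425
d²(R, Hub-C) = 400 + 121 = 521
d²(R, Hub-D) = 1 + 144 = 145
d²(R, Hub-E) = 64 + 0 = 64
d²(R, Hub-F) = 1 + 81 = 82
d²(R, Hub-G) = 196 + 121 = 317
Sorted ascending: Hub-A, Hub-E, Hub-F, … — the second-nearest is Hub-E.

Hub-E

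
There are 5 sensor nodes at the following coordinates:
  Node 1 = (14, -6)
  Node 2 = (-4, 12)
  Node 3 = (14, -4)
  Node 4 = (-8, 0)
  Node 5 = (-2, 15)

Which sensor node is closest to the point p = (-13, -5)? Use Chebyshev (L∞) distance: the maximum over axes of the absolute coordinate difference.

d(p, Node 1) = max(27, 1) = 27
d(p, Node 2) = max(9, 17) = 17
d(p, Node 3) = max(27, 1) = 27
d(p, Node 4) = max(5, 5) = 5
d(p, Node 5) = max(11, 20) = 20
Node 4 is nearest.

Node 4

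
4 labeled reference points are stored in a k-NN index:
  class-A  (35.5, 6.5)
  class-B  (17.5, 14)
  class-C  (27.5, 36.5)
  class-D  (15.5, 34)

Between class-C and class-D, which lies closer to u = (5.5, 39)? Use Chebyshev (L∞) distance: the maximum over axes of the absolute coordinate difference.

d(u, class-C) = max(22, 2.5) = 22
d(u, class-D) = max(10, 5) = 10
22 > 10, so class-D is closer.

class-D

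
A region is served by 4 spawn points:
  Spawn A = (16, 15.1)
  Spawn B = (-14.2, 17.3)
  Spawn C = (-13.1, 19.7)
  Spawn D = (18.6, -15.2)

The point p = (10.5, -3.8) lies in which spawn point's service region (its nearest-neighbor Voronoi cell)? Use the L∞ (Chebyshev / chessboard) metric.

Spawn D

d(p, Spawn A) = max(5.5, 18.9) = 18.9
d(p, Spawn B) = max(24.7, 21.1) = 24.7
d(p, Spawn C) = max(23.6, 23.5) = 23.6
d(p, Spawn D) = max(8.1, 11.4) = 11.4
Spawn D is nearest.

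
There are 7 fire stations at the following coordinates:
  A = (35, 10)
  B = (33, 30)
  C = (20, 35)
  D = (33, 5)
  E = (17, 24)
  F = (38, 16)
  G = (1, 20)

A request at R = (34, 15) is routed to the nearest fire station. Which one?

F

Squared Euclidean distances:
|RA|² = (34−35)² + (15−10)² = 1 + 25 = 26
|RB|² = (34−33)² + (15−30)² = 1 + 225 = 226
|RC|² = (34−20)² + (15−35)² = 196 + 400 = 596
|RD|² = (34−33)² + (15−5)² = 1 + 100 = 101
|RE|² = (34−17)² + (15−24)² = 289 + 81 = 370
|RF|² = (34−38)² + (15−16)² = 16 + 1 = 17
|RG|² = (34−1)² + (15−20)² = 1089 + 25 = 1114
Minimum is at F.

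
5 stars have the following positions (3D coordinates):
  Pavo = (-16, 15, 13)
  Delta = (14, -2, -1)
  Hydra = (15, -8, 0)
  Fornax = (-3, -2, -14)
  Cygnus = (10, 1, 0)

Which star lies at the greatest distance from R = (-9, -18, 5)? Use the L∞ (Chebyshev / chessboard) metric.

Pavo

d(R, Pavo) = max(7, 33, 8) = 33
d(R, Delta) = max(23, 16, 6) = 23
d(R, Hydra) = max(24, 10, 5) = 24
d(R, Fornax) = max(6, 16, 19) = 19
d(R, Cygnus) = max(19, 19, 5) = 19
The largest is to Pavo.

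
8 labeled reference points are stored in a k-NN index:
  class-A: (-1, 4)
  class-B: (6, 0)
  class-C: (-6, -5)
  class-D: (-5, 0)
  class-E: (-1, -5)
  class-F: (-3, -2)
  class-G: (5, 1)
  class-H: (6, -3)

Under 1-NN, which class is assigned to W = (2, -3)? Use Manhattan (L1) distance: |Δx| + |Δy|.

class-H

d(W, class-A) = |2−(-1)| + |-3−4| = 3 + 7 = 10
d(W, class-B) = |2−6| + |-3−0| = 4 + 3 = 7
d(W, class-C) = |2−(-6)| + |-3−(-5)| = 8 + 2 = 10
d(W, class-D) = |2−(-5)| + |-3−0| = 7 + 3 = 10
d(W, class-E) = |2−(-1)| + |-3−(-5)| = 3 + 2 = 5
d(W, class-F) = |2−(-3)| + |-3−(-2)| = 5 + 1 = 6
d(W, class-G) = |2−5| + |-3−1| = 3 + 4 = 7
d(W, class-H) = |2−6| + |-3−(-3)| = 4 + 0 = 4
The smallest is to class-H, so W lies in the Voronoi region of class-H.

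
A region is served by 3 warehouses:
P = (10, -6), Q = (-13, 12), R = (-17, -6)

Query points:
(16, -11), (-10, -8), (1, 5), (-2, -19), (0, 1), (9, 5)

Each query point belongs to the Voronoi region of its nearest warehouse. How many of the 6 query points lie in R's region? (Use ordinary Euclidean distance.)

1

(16, -11) — d² to each: P:61, Q:1370, R:1114 → nearest is P
(-10, -8) — d² to each: P:404, Q:409, R:53 → nearest is R
(1, 5) — d² to each: P:202, Q:245, R:445 → nearest is P
(-2, -19) — d² to each: P:313, Q:1082, R:394 → nearest is P
(0, 1) — d² to each: P:149, Q:290, R:338 → nearest is P
(9, 5) — d² to each: P:122, Q:533, R:797 → nearest is P
1 of the 6 points has R as nearest.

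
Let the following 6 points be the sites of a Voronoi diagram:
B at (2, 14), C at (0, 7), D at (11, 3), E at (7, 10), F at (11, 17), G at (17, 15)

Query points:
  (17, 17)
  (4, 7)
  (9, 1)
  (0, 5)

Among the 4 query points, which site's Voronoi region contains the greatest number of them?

(17, 17) — d² to each: B:234, C:389, D:232, E:149, F:36, G:4 → nearest is G
(4, 7) — d² to each: B:53, C:16, D:65, E:18, F:149, G:233 → nearest is C
(9, 1) — d² to each: B:218, C:117, D:8, E:85, F:260, G:260 → nearest is D
(0, 5) — d² to each: B:85, C:4, D:125, E:74, F:265, G:389 → nearest is C
Tally — C:2, D:1, G:1. C captures the most (2).

C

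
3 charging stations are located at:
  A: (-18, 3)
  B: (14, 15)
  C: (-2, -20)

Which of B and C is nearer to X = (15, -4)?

B

Compare squared distances:
|XB|² = (15−14)² + (-4−15)² = 1 + 361 = 362
|XC|² = (15−(-2))² + (-4−(-20))² = 289 + 256 = 545
362 < 545, so B is closer.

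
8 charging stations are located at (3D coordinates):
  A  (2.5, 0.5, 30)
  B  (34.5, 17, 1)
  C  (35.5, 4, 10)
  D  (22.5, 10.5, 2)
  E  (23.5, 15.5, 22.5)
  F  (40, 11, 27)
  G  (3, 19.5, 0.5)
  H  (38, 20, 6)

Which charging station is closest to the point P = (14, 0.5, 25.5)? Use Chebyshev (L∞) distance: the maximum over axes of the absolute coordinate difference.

d(P,A) = max(11.5, 0, 4.5) = 11.5
d(P,B) = max(20.5, 16.5, 24.5) = 24.5
d(P,C) = max(21.5, 3.5, 15.5) = 21.5
d(P,D) = max(8.5, 10, 23.5) = 23.5
d(P,E) = max(9.5, 15, 3) = 15
d(P,F) = max(26, 10.5, 1.5) = 26
d(P,G) = max(11, 19, 25) = 25
d(P,H) = max(24, 19.5, 19.5) = 24
A is nearest.

A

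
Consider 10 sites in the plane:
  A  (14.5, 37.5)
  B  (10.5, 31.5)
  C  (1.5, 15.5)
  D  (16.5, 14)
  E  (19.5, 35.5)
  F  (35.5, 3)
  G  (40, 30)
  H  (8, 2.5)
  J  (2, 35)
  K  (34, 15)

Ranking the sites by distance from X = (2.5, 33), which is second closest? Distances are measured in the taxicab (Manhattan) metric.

d(X,A) = |2.5−14.5| + |33−37.5| = 12 + 4.5 = 16.5
d(X,B) = |2.5−10.5| + |33−31.5| = 8 + 1.5 = 9.5
d(X,C) = |2.5−1.5| + |33−15.5| = 1 + 17.5 = 18.5
d(X,D) = |2.5−16.5| + |33−14| = 14 + 19 = 33
d(X,E) = |2.5−19.5| + |33−35.5| = 17 + 2.5 = 19.5
d(X,F) = |2.5−35.5| + |33−3| = 33 + 30 = 63
d(X,G) = |2.5−40| + |33−30| = 37.5 + 3 = 40.5
d(X,H) = |2.5−8| + |33−2.5| = 5.5 + 30.5 = 36
d(X,J) = |2.5−2| + |33−35| = 0.5 + 2 = 2.5
d(X,K) = |2.5−34| + |33−15| = 31.5 + 18 = 49.5
Sorted ascending: J, B, A, … — the second-nearest is B.

B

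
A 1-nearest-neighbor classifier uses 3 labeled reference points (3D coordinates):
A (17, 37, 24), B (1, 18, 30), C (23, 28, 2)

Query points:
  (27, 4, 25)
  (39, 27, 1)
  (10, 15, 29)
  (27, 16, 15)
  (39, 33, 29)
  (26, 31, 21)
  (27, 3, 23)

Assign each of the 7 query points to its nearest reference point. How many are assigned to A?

(27, 4, 25) — d² to each: A:1190, B:897, C:1121 → nearest is B
(39, 27, 1) — d² to each: A:1113, B:2366, C:258 → nearest is C
(10, 15, 29) — d² to each: A:558, B:91, C:1067 → nearest is B
(27, 16, 15) — d² to each: A:622, B:905, C:329 → nearest is C
(39, 33, 29) — d² to each: A:525, B:1670, C:1010 → nearest is A
(26, 31, 21) — d² to each: A:126, B:875, C:379 → nearest is A
(27, 3, 23) — d² to each: A:1257, B:950, C:1082 → nearest is B
2 of the 7 points have A as nearest.

2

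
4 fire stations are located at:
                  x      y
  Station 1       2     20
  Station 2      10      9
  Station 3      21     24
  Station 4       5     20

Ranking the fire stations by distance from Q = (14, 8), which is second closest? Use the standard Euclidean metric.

Station 4

Squared Euclidean distances:
d²(Q, Station 1) = (14−2)² + (8−20)² = 144 + 144 = 288
d²(Q, Station 2) = (14−10)² + (8−9)² = 16 + 1 = 17
d²(Q, Station 3) = (14−21)² + (8−24)² = 49 + 256 = 305
d²(Q, Station 4) = (14−5)² + (8−20)² = 81 + 144 = 225
Sorted ascending: Station 2, Station 4, Station 1, … — the second-nearest is Station 4.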